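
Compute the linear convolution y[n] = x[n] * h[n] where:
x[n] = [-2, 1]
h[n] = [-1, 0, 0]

y[n] = sum_k x[k]*h[n-k]. Output length = len(x) + len(h) - 1 = 2 + 3 - 1 = 4.
y[0] = -2*-1 = 2
y[1] = 1*-1 + -2*0 = -1
y[2] = 1*0 + -2*0 = 0
y[3] = 1*0 = 0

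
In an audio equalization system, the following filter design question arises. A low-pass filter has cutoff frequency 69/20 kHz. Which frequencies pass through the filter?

A low-pass filter passes all frequencies below the cutoff frequency 69/20 kHz and attenuates higher frequencies.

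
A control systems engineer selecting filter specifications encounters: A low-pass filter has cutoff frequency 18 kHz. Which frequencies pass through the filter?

A low-pass filter passes all frequencies below the cutoff frequency 18 kHz and attenuates higher frequencies.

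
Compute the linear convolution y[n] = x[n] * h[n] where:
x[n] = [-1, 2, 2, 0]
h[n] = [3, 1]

y[n] = sum_k x[k]*h[n-k]. Output length = len(x) + len(h) - 1 = 4 + 2 - 1 = 5.
y[0] = -1*3 = -3
y[1] = 2*3 + -1*1 = 5
y[2] = 2*3 + 2*1 = 8
y[3] = 0*3 + 2*1 = 2
y[4] = 0*1 = 0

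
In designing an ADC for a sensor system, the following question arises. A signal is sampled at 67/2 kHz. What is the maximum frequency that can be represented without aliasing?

The maximum frequency that can be represented without aliasing
is the Nyquist frequency: f_max = f_s / 2 = 67/2 kHz / 2 = 67/4 kHz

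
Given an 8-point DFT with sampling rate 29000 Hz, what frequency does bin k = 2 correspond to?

The frequency of DFT bin k is: f_k = k * f_s / N
f_2 = 2 * 29000 / 8 = 7250 Hz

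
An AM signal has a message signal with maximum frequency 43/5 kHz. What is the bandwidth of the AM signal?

In AM (double-sideband), the bandwidth is twice the message frequency.
BW = 2 * f_m = 2 * 43/5 kHz = 86/5 kHz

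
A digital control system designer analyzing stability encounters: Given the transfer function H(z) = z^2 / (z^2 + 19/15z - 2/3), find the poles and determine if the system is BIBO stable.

Poles are roots of the denominator: z^2 + 19/15z - 2/3 = 0.
Quadratic formula: z = [-(19/15) +/- sqrt((19/15)^2 - 4*(-2/3))] / 2
Discriminant = 361/225 + 8/3 = 961/225; sqrt = 31/15.
z = (-19/15 +/- 31/15) / 2 => z = 2/5 or z = -5/3.
|p1| = 5/3, |p2| = 2/5.
For BIBO stability, all poles must lie inside the unit circle (|p| < 1).
System is UNSTABLE since at least one |p| >= 1.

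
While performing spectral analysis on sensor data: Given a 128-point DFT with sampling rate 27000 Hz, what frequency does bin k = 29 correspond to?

The frequency of DFT bin k is: f_k = k * f_s / N
f_29 = 29 * 27000 / 128 = 97875/16 Hz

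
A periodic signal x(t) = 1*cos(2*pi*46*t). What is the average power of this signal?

Average power of A*cos(wt) is A^2/2.
P = 1^2 / 2 = 1/2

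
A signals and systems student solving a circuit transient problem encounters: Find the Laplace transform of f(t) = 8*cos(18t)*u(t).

Standard pair: cos(wt)*u(t) <-> s/(s^2+w^2)
With w = 18: L{8*cos(18t)*u(t)} = 8s/(s^2+324)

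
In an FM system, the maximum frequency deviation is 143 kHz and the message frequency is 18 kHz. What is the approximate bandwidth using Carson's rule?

Carson's rule: BW = 2*(delta_f + f_m)
= 2*(143 + 18) kHz = 322 kHz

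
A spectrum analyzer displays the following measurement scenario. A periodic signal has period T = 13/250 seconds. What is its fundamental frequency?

The fundamental frequency is the reciprocal of the period.
f = 1/T = 1/(13/250) = 250/13 Hz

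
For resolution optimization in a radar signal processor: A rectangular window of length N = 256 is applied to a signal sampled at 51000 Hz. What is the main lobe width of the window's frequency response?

For a rectangular window of length N,
the main lobe width in frequency is 2*f_s/N.
= 2*51000/256 = 6375/16 Hz
This determines the minimum frequency separation for resolving two sinusoids.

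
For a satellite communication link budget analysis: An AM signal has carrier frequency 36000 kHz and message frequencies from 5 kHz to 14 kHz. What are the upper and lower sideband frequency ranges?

Upper sideband (USB) = fc + [fm_low, fm_high] = 36000 + [5, 14] = [36005, 36014] kHz
Lower sideband (LSB) = fc - [fm_high, fm_low] = 36000 - [14, 5] = [35986, 35995] kHz
Total occupied spectrum: 35986 kHz to 36014 kHz (plus carrier at 36000 kHz)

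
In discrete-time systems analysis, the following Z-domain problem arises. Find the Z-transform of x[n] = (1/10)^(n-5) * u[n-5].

Time-shifting property: if X(z) = Z{x[n]}, then Z{x[n-d]} = z^(-d) * X(z)
X(z) = z/(z - 1/10) for x[n] = (1/10)^n * u[n]
Z{x[n-5]} = z^(-5) * z/(z - 1/10) = z^(-4)/(z - 1/10)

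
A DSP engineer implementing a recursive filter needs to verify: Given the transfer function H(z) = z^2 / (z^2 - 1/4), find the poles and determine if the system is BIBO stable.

Poles are roots of the denominator: z^2 - 1/4 = 0.
Quadratic formula: z = [-(0) +/- sqrt((0)^2 - 4*(-1/4))] / 2
Discriminant = 0 + 1 = 1; sqrt = 1.
z = (0 +/- 1) / 2 => z = 1/2 or z = -1/2.
|p1| = 1/2, |p2| = 1/2.
For BIBO stability, all poles must lie inside the unit circle (|p| < 1).
System is STABLE since both |p| < 1.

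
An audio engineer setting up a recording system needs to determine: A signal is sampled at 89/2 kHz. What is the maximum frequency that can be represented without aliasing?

The maximum frequency that can be represented without aliasing
is the Nyquist frequency: f_max = f_s / 2 = 89/2 kHz / 2 = 89/4 kHz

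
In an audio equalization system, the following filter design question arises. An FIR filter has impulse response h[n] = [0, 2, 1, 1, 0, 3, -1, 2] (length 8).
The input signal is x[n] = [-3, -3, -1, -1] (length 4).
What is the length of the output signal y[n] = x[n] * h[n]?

For linear convolution, the output length is:
len(y) = len(x) + len(h) - 1 = 4 + 8 - 1 = 11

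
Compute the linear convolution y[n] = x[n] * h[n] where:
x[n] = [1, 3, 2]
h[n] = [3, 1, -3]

y[n] = sum_k x[k]*h[n-k]. Output length = len(x) + len(h) - 1 = 3 + 3 - 1 = 5.
y[0] = 1*3 = 3
y[1] = 3*3 + 1*1 = 10
y[2] = 2*3 + 3*1 + 1*-3 = 6
y[3] = 2*1 + 3*-3 = -7
y[4] = 2*-3 = -6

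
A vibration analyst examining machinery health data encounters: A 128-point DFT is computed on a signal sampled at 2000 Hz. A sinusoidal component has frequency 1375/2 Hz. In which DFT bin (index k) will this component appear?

DFT frequency resolution = f_s/N = 2000/128 = 125/8 Hz
Bin index k = f_signal / resolution = 1375/2 / 125/8 = 44
The signal frequency 1375/2 Hz falls in DFT bin k = 44.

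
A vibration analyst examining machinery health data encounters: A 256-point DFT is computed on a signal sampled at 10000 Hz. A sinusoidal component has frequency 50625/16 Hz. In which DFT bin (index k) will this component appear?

DFT frequency resolution = f_s/N = 10000/256 = 625/16 Hz
Bin index k = f_signal / resolution = 50625/16 / 625/16 = 81
The signal frequency 50625/16 Hz falls in DFT bin k = 81.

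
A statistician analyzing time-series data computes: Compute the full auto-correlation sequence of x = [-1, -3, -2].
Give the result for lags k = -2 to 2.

r_xx[k] = sum_m x[m]*x[m+k], indexed from 0, for k = -2 to 2:
  r_xx[-2] = x[2]*x[0] = 2
  r_xx[-1] = x[1]*x[0] + x[2]*x[1] = 9
  r_xx[0] = x[0]*x[0] + x[1]*x[1] + x[2]*x[2] = 14
  r_xx[1] = x[0]*x[1] + x[1]*x[2] = 9
  r_xx[2] = x[0]*x[2] = 2
r_xx = [2, 9, 14, 9, 2]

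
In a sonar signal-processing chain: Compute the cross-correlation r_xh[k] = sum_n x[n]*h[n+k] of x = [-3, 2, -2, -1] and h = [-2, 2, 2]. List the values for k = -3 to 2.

Both sequences indexed from 0 and zero outside their support.
Lags with overlap: k = -3 to 2.
  r_xh[-3] = x[3]*h[0] = 2
  r_xh[-2] = x[2]*h[0] + x[3]*h[1] = 2
  r_xh[-1] = x[1]*h[0] + x[2]*h[1] + x[3]*h[2] = -10
  r_xh[0] = x[0]*h[0] + x[1]*h[1] + x[2]*h[2] = 6
  r_xh[1] = x[0]*h[1] + x[1]*h[2] = -2
  r_xh[2] = x[0]*h[2] = -6
r_xh = [2, 2, -10, 6, -2, -6] (for k = -3, ..., 2)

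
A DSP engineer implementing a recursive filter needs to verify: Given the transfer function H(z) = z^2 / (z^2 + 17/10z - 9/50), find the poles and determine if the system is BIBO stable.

Poles are roots of the denominator: z^2 + 17/10z - 9/50 = 0.
Quadratic formula: z = [-(17/10) +/- sqrt((17/10)^2 - 4*(-9/50))] / 2
Discriminant = 289/100 + 18/25 = 361/100; sqrt = 19/10.
z = (-17/10 +/- 19/10) / 2 => z = 1/10 or z = -9/5.
|p1| = 9/5, |p2| = 1/10.
For BIBO stability, all poles must lie inside the unit circle (|p| < 1).
System is UNSTABLE since at least one |p| >= 1.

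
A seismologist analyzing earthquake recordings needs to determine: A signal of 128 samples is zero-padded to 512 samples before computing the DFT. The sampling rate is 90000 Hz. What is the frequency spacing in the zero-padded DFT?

Original DFT: N = 128, resolution = f_s/N = 90000/128 = 5625/8 Hz
Zero-padded DFT: N = 512, resolution = f_s/N = 90000/512 = 5625/32 Hz
Zero-padding interpolates the spectrum (finer frequency grid)
but does NOT improve the true spectral resolution (ability to resolve close frequencies).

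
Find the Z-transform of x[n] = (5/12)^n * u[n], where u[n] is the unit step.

The Z-transform of a^n * u[n] is z/(z-a) for |z| > |a|.
Here a = 5/12, so X(z) = z/(z - (5/12)) = 12z/(12z - 5)
ROC: |z| > 5/12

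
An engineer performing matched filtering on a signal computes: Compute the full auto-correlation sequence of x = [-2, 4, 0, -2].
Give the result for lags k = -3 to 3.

r_xx[k] = sum_m x[m]*x[m+k], indexed from 0, for k = -3 to 3:
  r_xx[-3] = x[3]*x[0] = 4
  r_xx[-2] = x[2]*x[0] + x[3]*x[1] = -8
  r_xx[-1] = x[1]*x[0] + x[2]*x[1] + x[3]*x[2] = -8
  r_xx[0] = x[0]*x[0] + x[1]*x[1] + x[2]*x[2] + x[3]*x[3] = 24
  r_xx[1] = x[0]*x[1] + x[1]*x[2] + x[2]*x[3] = -8
  r_xx[2] = x[0]*x[2] + x[1]*x[3] = -8
  r_xx[3] = x[0]*x[3] = 4
r_xx = [4, -8, -8, 24, -8, -8, 4]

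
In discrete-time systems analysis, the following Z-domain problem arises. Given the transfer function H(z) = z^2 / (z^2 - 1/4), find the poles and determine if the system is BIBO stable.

Poles are roots of the denominator: z^2 - 1/4 = 0.
Quadratic formula: z = [-(0) +/- sqrt((0)^2 - 4*(-1/4))] / 2
Discriminant = 0 + 1 = 1; sqrt = 1.
z = (0 +/- 1) / 2 => z = 1/2 or z = -1/2.
|p1| = 1/2, |p2| = 1/2.
For BIBO stability, all poles must lie inside the unit circle (|p| < 1).
System is STABLE since both |p| < 1.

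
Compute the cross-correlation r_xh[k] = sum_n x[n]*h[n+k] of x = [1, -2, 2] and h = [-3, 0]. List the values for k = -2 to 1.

Both sequences indexed from 0 and zero outside their support.
Lags with overlap: k = -2 to 1.
  r_xh[-2] = x[2]*h[0] = -6
  r_xh[-1] = x[1]*h[0] + x[2]*h[1] = 6
  r_xh[0] = x[0]*h[0] + x[1]*h[1] = -3
  r_xh[1] = x[0]*h[1] = 0
r_xh = [-6, 6, -3, 0] (for k = -2, ..., 1)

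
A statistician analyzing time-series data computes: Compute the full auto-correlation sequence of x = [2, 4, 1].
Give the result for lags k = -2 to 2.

r_xx[k] = sum_m x[m]*x[m+k], indexed from 0, for k = -2 to 2:
  r_xx[-2] = x[2]*x[0] = 2
  r_xx[-1] = x[1]*x[0] + x[2]*x[1] = 12
  r_xx[0] = x[0]*x[0] + x[1]*x[1] + x[2]*x[2] = 21
  r_xx[1] = x[0]*x[1] + x[1]*x[2] = 12
  r_xx[2] = x[0]*x[2] = 2
r_xx = [2, 12, 21, 12, 2]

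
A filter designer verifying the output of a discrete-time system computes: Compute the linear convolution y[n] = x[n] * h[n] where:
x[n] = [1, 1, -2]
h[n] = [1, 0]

y[n] = sum_k x[k]*h[n-k]. Output length = len(x) + len(h) - 1 = 3 + 2 - 1 = 4.
y[0] = 1*1 = 1
y[1] = 1*1 + 1*0 = 1
y[2] = -2*1 + 1*0 = -2
y[3] = -2*0 = 0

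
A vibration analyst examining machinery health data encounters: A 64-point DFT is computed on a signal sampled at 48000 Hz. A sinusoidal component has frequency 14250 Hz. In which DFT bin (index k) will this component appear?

DFT frequency resolution = f_s/N = 48000/64 = 750 Hz
Bin index k = f_signal / resolution = 14250 / 750 = 19
The signal frequency 14250 Hz falls in DFT bin k = 19.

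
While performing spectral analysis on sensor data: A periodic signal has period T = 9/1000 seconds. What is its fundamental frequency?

The fundamental frequency is the reciprocal of the period.
f = 1/T = 1/(9/1000) = 1000/9 Hz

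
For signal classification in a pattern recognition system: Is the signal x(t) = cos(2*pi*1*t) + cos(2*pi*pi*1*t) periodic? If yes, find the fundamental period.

f1 = 1 Hz, f2 = 1*pi Hz
Ratio f2/f1 = pi, which is irrational.
Since the frequency ratio is irrational, no common period exists.
The signal is not periodic.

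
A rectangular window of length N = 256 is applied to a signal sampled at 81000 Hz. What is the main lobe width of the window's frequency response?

For a rectangular window of length N,
the main lobe width in frequency is 2*f_s/N.
= 2*81000/256 = 10125/16 Hz
This determines the minimum frequency separation for resolving two sinusoids.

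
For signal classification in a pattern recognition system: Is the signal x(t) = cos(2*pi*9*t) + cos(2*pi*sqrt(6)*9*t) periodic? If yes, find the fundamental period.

f1 = 9 Hz, f2 = 9*sqrt(6) Hz
Ratio f2/f1 = sqrt(6), which is irrational.
Since the frequency ratio is irrational, no common period exists.
The signal is not periodic.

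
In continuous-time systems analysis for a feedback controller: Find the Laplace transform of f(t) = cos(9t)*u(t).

Standard pair: cos(wt)*u(t) <-> s/(s^2+w^2)
With w = 9: L{cos(9t)*u(t)} = s/(s^2+81)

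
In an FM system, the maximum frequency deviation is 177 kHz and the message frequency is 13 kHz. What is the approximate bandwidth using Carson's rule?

Carson's rule: BW = 2*(delta_f + f_m)
= 2*(177 + 13) kHz = 380 kHz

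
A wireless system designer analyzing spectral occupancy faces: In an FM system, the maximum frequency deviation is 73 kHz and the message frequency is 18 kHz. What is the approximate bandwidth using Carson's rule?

Carson's rule: BW = 2*(delta_f + f_m)
= 2*(73 + 18) kHz = 182 kHz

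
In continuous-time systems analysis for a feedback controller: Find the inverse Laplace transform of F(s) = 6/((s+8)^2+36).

Standard pair: w/((s+a)^2+w^2) <-> e^(-at)*sin(wt)*u(t)
With a=8, w=6: f(t) = e^(-8t)*sin(6t)*u(t)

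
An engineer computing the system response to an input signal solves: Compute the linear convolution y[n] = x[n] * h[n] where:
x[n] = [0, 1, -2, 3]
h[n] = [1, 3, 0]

y[n] = sum_k x[k]*h[n-k]. Output length = len(x) + len(h) - 1 = 4 + 3 - 1 = 6.
y[0] = 0*1 = 0
y[1] = 1*1 + 0*3 = 1
y[2] = -2*1 + 1*3 + 0*0 = 1
y[3] = 3*1 + -2*3 + 1*0 = -3
y[4] = 3*3 + -2*0 = 9
y[5] = 3*0 = 0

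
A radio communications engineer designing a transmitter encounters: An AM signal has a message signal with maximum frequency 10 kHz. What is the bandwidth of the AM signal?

In AM (double-sideband), the bandwidth is twice the message frequency.
BW = 2 * f_m = 2 * 10 kHz = 20 kHz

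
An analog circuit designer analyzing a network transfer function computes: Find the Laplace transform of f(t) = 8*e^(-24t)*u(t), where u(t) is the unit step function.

Standard Laplace transform pair:
e^(-at)*u(t) <-> 1/(s+a)
With a = 24: L{8*e^(-24t)*u(t)} = 8/(s+24), ROC: Re(s) > -24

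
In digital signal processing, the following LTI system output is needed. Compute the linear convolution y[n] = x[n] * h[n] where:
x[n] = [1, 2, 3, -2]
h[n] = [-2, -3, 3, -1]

y[n] = sum_k x[k]*h[n-k]. Output length = len(x) + len(h) - 1 = 4 + 4 - 1 = 7.
y[0] = 1*-2 = -2
y[1] = 2*-2 + 1*-3 = -7
y[2] = 3*-2 + 2*-3 + 1*3 = -9
y[3] = -2*-2 + 3*-3 + 2*3 + 1*-1 = 0
y[4] = -2*-3 + 3*3 + 2*-1 = 13
y[5] = -2*3 + 3*-1 = -9
y[6] = -2*-1 = 2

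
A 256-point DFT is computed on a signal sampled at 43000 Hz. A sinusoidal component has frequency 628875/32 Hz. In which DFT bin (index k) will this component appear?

DFT frequency resolution = f_s/N = 43000/256 = 5375/32 Hz
Bin index k = f_signal / resolution = 628875/32 / 5375/32 = 117
The signal frequency 628875/32 Hz falls in DFT bin k = 117.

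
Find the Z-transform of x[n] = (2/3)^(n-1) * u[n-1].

Time-shifting property: if X(z) = Z{x[n]}, then Z{x[n-d]} = z^(-d) * X(z)
X(z) = z/(z - 2/3) for x[n] = (2/3)^n * u[n]
Z{x[n-1]} = z^(-1) * z/(z - 2/3) = 1/(z - 2/3)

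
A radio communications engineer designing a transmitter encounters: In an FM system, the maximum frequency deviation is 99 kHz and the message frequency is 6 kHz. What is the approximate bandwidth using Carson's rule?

Carson's rule: BW = 2*(delta_f + f_m)
= 2*(99 + 6) kHz = 210 kHz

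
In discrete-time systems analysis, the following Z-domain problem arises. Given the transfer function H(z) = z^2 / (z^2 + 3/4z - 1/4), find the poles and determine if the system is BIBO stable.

Poles are roots of the denominator: z^2 + 3/4z - 1/4 = 0.
Quadratic formula: z = [-(3/4) +/- sqrt((3/4)^2 - 4*(-1/4))] / 2
Discriminant = 9/16 + 1 = 25/16; sqrt = 5/4.
z = (-3/4 +/- 5/4) / 2 => z = 1/4 or z = -1.
|p1| = 1, |p2| = 1/4.
For BIBO stability, all poles must lie inside the unit circle (|p| < 1).
System is UNSTABLE since at least one |p| >= 1.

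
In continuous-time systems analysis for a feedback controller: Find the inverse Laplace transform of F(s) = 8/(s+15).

Standard pair: k/(s+a) <-> k*e^(-at)*u(t)
With k=8, a=15: f(t) = 8*e^(-15t)*u(t)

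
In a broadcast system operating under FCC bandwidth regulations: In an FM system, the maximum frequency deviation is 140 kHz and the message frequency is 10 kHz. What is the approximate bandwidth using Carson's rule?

Carson's rule: BW = 2*(delta_f + f_m)
= 2*(140 + 10) kHz = 300 kHz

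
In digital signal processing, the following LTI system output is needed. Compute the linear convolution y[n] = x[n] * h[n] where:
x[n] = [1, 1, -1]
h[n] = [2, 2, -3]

y[n] = sum_k x[k]*h[n-k]. Output length = len(x) + len(h) - 1 = 3 + 3 - 1 = 5.
y[0] = 1*2 = 2
y[1] = 1*2 + 1*2 = 4
y[2] = -1*2 + 1*2 + 1*-3 = -3
y[3] = -1*2 + 1*-3 = -5
y[4] = -1*-3 = 3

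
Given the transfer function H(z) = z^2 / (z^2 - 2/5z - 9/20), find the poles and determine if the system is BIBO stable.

Poles are roots of the denominator: z^2 - 2/5z - 9/20 = 0.
Quadratic formula: z = [-(-2/5) +/- sqrt((-2/5)^2 - 4*(-9/20))] / 2
Discriminant = 4/25 + 9/5 = 49/25; sqrt = 7/5.
z = (2/5 +/- 7/5) / 2 => z = 9/10 or z = -1/2.
|p1| = 9/10, |p2| = 1/2.
For BIBO stability, all poles must lie inside the unit circle (|p| < 1).
System is STABLE since both |p| < 1.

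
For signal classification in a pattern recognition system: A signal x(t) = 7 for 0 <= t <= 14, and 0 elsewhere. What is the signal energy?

Energy = integral of |x(t)|^2 dt over the signal duration
= 7^2 * 14 = 49 * 14 = 686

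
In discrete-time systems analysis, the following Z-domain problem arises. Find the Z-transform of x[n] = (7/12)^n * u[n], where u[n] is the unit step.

The Z-transform of a^n * u[n] is z/(z-a) for |z| > |a|.
Here a = 7/12, so X(z) = z/(z - (7/12)) = 12z/(12z - 7)
ROC: |z| > 7/12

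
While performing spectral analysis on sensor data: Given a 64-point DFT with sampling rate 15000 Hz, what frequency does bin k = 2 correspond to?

The frequency of DFT bin k is: f_k = k * f_s / N
f_2 = 2 * 15000 / 64 = 1875/4 Hz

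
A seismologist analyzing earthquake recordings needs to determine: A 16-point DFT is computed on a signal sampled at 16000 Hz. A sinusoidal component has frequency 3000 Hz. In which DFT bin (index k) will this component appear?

DFT frequency resolution = f_s/N = 16000/16 = 1000 Hz
Bin index k = f_signal / resolution = 3000 / 1000 = 3
The signal frequency 3000 Hz falls in DFT bin k = 3.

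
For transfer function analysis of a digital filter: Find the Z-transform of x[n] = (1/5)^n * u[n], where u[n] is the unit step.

The Z-transform of a^n * u[n] is z/(z-a) for |z| > |a|.
Here a = 1/5, so X(z) = z/(z - (1/5)) = 5z/(5z - 1)
ROC: |z| > 1/5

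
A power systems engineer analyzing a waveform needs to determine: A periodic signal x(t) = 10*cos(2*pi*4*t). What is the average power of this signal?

Average power of A*cos(wt) is A^2/2.
P = 10^2 / 2 = 100/2 = 50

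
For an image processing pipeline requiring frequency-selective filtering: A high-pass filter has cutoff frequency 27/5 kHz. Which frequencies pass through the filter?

A high-pass filter passes all frequencies above the cutoff frequency 27/5 kHz and attenuates lower frequencies.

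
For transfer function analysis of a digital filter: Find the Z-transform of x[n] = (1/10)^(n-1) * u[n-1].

Time-shifting property: if X(z) = Z{x[n]}, then Z{x[n-d]} = z^(-d) * X(z)
X(z) = z/(z - 1/10) for x[n] = (1/10)^n * u[n]
Z{x[n-1]} = z^(-1) * z/(z - 1/10) = 1/(z - 1/10)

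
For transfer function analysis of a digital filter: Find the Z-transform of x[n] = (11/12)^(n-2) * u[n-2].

Time-shifting property: if X(z) = Z{x[n]}, then Z{x[n-d]} = z^(-d) * X(z)
X(z) = z/(z - 11/12) for x[n] = (11/12)^n * u[n]
Z{x[n-2]} = z^(-2) * z/(z - 11/12) = z^(-1)/(z - 11/12)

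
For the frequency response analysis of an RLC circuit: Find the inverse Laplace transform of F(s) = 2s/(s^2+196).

Standard pair: s/(s^2+w^2) <-> cos(wt)*u(t)
With k=2, w=14: f(t) = 2*cos(14t)*u(t)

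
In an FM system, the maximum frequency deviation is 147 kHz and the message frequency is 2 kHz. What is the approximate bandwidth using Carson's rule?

Carson's rule: BW = 2*(delta_f + f_m)
= 2*(147 + 2) kHz = 298 kHz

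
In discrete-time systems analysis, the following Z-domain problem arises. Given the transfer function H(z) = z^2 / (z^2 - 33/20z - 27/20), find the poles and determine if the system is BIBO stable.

Poles are roots of the denominator: z^2 - 33/20z - 27/20 = 0.
Quadratic formula: z = [-(-33/20) +/- sqrt((-33/20)^2 - 4*(-27/20))] / 2
Discriminant = 1089/400 + 27/5 = 3249/400; sqrt = 57/20.
z = (33/20 +/- 57/20) / 2 => z = 9/4 or z = -3/5.
|p1| = 9/4, |p2| = 3/5.
For BIBO stability, all poles must lie inside the unit circle (|p| < 1).
System is UNSTABLE since at least one |p| >= 1.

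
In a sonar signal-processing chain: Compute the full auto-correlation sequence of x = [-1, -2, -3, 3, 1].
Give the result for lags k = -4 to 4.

r_xx[k] = sum_m x[m]*x[m+k], indexed from 0, for k = -4 to 4:
  r_xx[-4] = x[4]*x[0] = -1
  r_xx[-3] = x[3]*x[0] + x[4]*x[1] = -5
  r_xx[-2] = x[2]*x[0] + x[3]*x[1] + x[4]*x[2] = -6
  r_xx[-1] = x[1]*x[0] + x[2]*x[1] + x[3]*x[2] + x[4]*x[3] = 2
  r_xx[0] = x[0]*x[0] + x[1]*x[1] + x[2]*x[2] + x[3]*x[3] + x[4]*x[4] = 24
  r_xx[1] = x[0]*x[1] + x[1]*x[2] + x[2]*x[3] + x[3]*x[4] = 2
  r_xx[2] = x[0]*x[2] + x[1]*x[3] + x[2]*x[4] = -6
  r_xx[3] = x[0]*x[3] + x[1]*x[4] = -5
  r_xx[4] = x[0]*x[4] = -1
r_xx = [-1, -5, -6, 2, 24, 2, -6, -5, -1]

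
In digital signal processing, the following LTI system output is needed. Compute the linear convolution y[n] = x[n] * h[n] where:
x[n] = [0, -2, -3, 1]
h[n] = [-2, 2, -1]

y[n] = sum_k x[k]*h[n-k]. Output length = len(x) + len(h) - 1 = 4 + 3 - 1 = 6.
y[0] = 0*-2 = 0
y[1] = -2*-2 + 0*2 = 4
y[2] = -3*-2 + -2*2 + 0*-1 = 2
y[3] = 1*-2 + -3*2 + -2*-1 = -6
y[4] = 1*2 + -3*-1 = 5
y[5] = 1*-1 = -1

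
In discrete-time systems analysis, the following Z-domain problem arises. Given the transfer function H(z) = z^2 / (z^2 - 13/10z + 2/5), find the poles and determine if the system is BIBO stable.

Poles are roots of the denominator: z^2 - 13/10z + 2/5 = 0.
Quadratic formula: z = [-(-13/10) +/- sqrt((-13/10)^2 - 4*(2/5))] / 2
Discriminant = 169/100 - 8/5 = 9/100; sqrt = 3/10.
z = (13/10 +/- 3/10) / 2 => z = 4/5 or z = 1/2.
|p1| = 4/5, |p2| = 1/2.
For BIBO stability, all poles must lie inside the unit circle (|p| < 1).
System is STABLE since both |p| < 1.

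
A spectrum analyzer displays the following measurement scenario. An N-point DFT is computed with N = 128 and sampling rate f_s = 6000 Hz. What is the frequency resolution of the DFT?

DFT frequency resolution = f_s / N
= 6000 / 128 = 375/8 Hz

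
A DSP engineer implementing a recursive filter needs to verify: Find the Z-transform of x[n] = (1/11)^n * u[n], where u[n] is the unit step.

The Z-transform of a^n * u[n] is z/(z-a) for |z| > |a|.
Here a = 1/11, so X(z) = z/(z - (1/11)) = 11z/(11z - 1)
ROC: |z| > 1/11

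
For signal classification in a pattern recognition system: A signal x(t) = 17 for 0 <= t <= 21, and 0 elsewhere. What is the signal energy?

Energy = integral of |x(t)|^2 dt over the signal duration
= 17^2 * 21 = 289 * 21 = 6069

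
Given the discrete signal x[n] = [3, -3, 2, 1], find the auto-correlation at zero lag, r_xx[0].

The auto-correlation at zero lag r_xx[0] equals the signal energy.
r_xx[0] = sum of x[n]^2 = 3^2 + (-3)^2 + 2^2 + 1^2
= 9 + 9 + 4 + 1 = 23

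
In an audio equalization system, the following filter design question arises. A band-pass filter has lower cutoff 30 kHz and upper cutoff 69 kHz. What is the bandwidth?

Bandwidth = f_high - f_low
= 69 kHz - 30 kHz = 39 kHz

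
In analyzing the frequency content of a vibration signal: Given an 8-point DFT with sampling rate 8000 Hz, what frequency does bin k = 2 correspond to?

The frequency of DFT bin k is: f_k = k * f_s / N
f_2 = 2 * 8000 / 8 = 2000 Hz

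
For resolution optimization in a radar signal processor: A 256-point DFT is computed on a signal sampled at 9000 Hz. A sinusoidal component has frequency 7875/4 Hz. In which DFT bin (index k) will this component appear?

DFT frequency resolution = f_s/N = 9000/256 = 1125/32 Hz
Bin index k = f_signal / resolution = 7875/4 / 1125/32 = 56
The signal frequency 7875/4 Hz falls in DFT bin k = 56.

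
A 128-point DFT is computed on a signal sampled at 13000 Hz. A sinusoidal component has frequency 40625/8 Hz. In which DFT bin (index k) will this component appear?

DFT frequency resolution = f_s/N = 13000/128 = 1625/16 Hz
Bin index k = f_signal / resolution = 40625/8 / 1625/16 = 50
The signal frequency 40625/8 Hz falls in DFT bin k = 50.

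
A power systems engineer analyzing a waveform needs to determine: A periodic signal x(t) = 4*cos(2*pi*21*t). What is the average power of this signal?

Average power of A*cos(wt) is A^2/2.
P = 4^2 / 2 = 16/2 = 8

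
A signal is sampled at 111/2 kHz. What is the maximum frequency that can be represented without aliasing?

The maximum frequency that can be represented without aliasing
is the Nyquist frequency: f_max = f_s / 2 = 111/2 kHz / 2 = 111/4 kHz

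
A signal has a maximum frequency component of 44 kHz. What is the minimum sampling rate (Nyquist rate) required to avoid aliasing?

By the Nyquist-Shannon sampling theorem,
the minimum sampling rate (Nyquist rate) must be at least 2 * f_max.
Nyquist rate = 2 * 44 kHz = 88 kHz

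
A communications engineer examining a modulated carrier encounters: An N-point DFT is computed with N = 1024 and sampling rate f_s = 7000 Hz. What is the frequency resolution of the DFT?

DFT frequency resolution = f_s / N
= 7000 / 1024 = 875/128 Hz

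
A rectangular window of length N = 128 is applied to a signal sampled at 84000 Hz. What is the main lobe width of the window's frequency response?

For a rectangular window of length N,
the main lobe width in frequency is 2*f_s/N.
= 2*84000/128 = 2625/2 Hz
This determines the minimum frequency separation for resolving two sinusoids.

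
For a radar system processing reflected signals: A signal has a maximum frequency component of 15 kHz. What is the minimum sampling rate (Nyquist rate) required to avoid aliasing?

By the Nyquist-Shannon sampling theorem,
the minimum sampling rate (Nyquist rate) must be at least 2 * f_max.
Nyquist rate = 2 * 15 kHz = 30 kHz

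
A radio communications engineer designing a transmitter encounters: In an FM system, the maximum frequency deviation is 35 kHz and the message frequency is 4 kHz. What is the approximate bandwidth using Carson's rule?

Carson's rule: BW = 2*(delta_f + f_m)
= 2*(35 + 4) kHz = 78 kHz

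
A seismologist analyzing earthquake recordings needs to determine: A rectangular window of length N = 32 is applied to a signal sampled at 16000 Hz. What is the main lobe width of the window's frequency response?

For a rectangular window of length N,
the main lobe width in frequency is 2*f_s/N.
= 2*16000/32 = 1000 Hz
This determines the minimum frequency separation for resolving two sinusoids.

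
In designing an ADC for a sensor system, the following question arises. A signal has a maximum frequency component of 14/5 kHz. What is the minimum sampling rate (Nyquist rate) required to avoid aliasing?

By the Nyquist-Shannon sampling theorem,
the minimum sampling rate (Nyquist rate) must be at least 2 * f_max.
Nyquist rate = 2 * 14/5 kHz = 28/5 kHz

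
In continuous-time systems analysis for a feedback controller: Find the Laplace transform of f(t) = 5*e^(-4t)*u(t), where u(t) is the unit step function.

Standard Laplace transform pair:
e^(-at)*u(t) <-> 1/(s+a)
With a = 4: L{5*e^(-4t)*u(t)} = 5/(s+4), ROC: Re(s) > -4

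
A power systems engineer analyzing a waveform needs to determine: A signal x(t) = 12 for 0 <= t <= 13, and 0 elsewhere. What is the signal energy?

Energy = integral of |x(t)|^2 dt over the signal duration
= 12^2 * 13 = 144 * 13 = 1872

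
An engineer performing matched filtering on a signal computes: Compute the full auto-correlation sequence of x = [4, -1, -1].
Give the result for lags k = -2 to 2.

r_xx[k] = sum_m x[m]*x[m+k], indexed from 0, for k = -2 to 2:
  r_xx[-2] = x[2]*x[0] = -4
  r_xx[-1] = x[1]*x[0] + x[2]*x[1] = -3
  r_xx[0] = x[0]*x[0] + x[1]*x[1] + x[2]*x[2] = 18
  r_xx[1] = x[0]*x[1] + x[1]*x[2] = -3
  r_xx[2] = x[0]*x[2] = -4
r_xx = [-4, -3, 18, -3, -4]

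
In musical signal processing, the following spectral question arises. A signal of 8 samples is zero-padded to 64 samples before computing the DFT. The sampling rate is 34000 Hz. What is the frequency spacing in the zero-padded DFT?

Original DFT: N = 8, resolution = f_s/N = 34000/8 = 4250 Hz
Zero-padded DFT: N = 64, resolution = f_s/N = 34000/64 = 2125/4 Hz
Zero-padding interpolates the spectrum (finer frequency grid)
but does NOT improve the true spectral resolution (ability to resolve close frequencies).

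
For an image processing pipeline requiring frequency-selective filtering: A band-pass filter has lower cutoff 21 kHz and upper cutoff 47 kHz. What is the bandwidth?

Bandwidth = f_high - f_low
= 47 kHz - 21 kHz = 26 kHz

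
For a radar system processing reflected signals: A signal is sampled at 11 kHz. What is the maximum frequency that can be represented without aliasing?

The maximum frequency that can be represented without aliasing
is the Nyquist frequency: f_max = f_s / 2 = 11 kHz / 2 = 11/2 kHz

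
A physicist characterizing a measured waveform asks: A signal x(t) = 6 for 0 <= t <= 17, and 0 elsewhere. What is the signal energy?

Energy = integral of |x(t)|^2 dt over the signal duration
= 6^2 * 17 = 36 * 17 = 612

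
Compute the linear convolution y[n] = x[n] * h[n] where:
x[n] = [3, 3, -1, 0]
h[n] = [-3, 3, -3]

y[n] = sum_k x[k]*h[n-k]. Output length = len(x) + len(h) - 1 = 4 + 3 - 1 = 6.
y[0] = 3*-3 = -9
y[1] = 3*-3 + 3*3 = 0
y[2] = -1*-3 + 3*3 + 3*-3 = 3
y[3] = 0*-3 + -1*3 + 3*-3 = -12
y[4] = 0*3 + -1*-3 = 3
y[5] = 0*-3 = 0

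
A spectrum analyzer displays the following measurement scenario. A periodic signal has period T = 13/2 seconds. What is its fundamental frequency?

The fundamental frequency is the reciprocal of the period.
f = 1/T = 1/(13/2) = 2/13 Hz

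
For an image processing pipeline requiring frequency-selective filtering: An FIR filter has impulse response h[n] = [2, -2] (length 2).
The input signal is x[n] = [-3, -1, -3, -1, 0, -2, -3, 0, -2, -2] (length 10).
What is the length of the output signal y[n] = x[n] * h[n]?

For linear convolution, the output length is:
len(y) = len(x) + len(h) - 1 = 10 + 2 - 1 = 11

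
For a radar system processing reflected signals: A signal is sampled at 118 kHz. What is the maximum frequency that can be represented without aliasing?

The maximum frequency that can be represented without aliasing
is the Nyquist frequency: f_max = f_s / 2 = 118 kHz / 2 = 59 kHz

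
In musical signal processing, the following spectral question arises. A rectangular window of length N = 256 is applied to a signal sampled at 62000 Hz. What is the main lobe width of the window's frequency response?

For a rectangular window of length N,
the main lobe width in frequency is 2*f_s/N.
= 2*62000/256 = 3875/8 Hz
This determines the minimum frequency separation for resolving two sinusoids.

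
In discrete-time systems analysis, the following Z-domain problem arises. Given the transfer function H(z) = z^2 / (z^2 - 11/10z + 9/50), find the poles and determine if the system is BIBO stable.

Poles are roots of the denominator: z^2 - 11/10z + 9/50 = 0.
Quadratic formula: z = [-(-11/10) +/- sqrt((-11/10)^2 - 4*(9/50))] / 2
Discriminant = 121/100 - 18/25 = 49/100; sqrt = 7/10.
z = (11/10 +/- 7/10) / 2 => z = 9/10 or z = 1/5.
|p1| = 1/5, |p2| = 9/10.
For BIBO stability, all poles must lie inside the unit circle (|p| < 1).
System is STABLE since both |p| < 1.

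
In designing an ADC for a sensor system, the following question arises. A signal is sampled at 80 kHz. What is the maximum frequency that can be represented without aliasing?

The maximum frequency that can be represented without aliasing
is the Nyquist frequency: f_max = f_s / 2 = 80 kHz / 2 = 40 kHz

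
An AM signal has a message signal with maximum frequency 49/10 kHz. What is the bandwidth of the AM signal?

In AM (double-sideband), the bandwidth is twice the message frequency.
BW = 2 * f_m = 2 * 49/10 kHz = 49/5 kHz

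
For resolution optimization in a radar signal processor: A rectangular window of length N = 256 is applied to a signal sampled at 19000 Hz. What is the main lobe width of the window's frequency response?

For a rectangular window of length N,
the main lobe width in frequency is 2*f_s/N.
= 2*19000/256 = 2375/16 Hz
This determines the minimum frequency separation for resolving two sinusoids.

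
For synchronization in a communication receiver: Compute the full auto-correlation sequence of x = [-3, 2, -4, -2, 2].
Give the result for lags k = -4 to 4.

r_xx[k] = sum_m x[m]*x[m+k], indexed from 0, for k = -4 to 4:
  r_xx[-4] = x[4]*x[0] = -6
  r_xx[-3] = x[3]*x[0] + x[4]*x[1] = 10
  r_xx[-2] = x[2]*x[0] + x[3]*x[1] + x[4]*x[2] = 0
  r_xx[-1] = x[1]*x[0] + x[2]*x[1] + x[3]*x[2] + x[4]*x[3] = -10
  r_xx[0] = x[0]*x[0] + x[1]*x[1] + x[2]*x[2] + x[3]*x[3] + x[4]*x[4] = 37
  r_xx[1] = x[0]*x[1] + x[1]*x[2] + x[2]*x[3] + x[3]*x[4] = -10
  r_xx[2] = x[0]*x[2] + x[1]*x[3] + x[2]*x[4] = 0
  r_xx[3] = x[0]*x[3] + x[1]*x[4] = 10
  r_xx[4] = x[0]*x[4] = -6
r_xx = [-6, 10, 0, -10, 37, -10, 0, 10, -6]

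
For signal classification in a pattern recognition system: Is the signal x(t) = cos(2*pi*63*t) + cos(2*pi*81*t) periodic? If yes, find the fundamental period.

f1 = 63 Hz, f2 = 81 Hz
Period T1 = 1/63, T2 = 1/81
Ratio T1/T2 = 81/63, which is rational.
The signal is periodic with fundamental period T = 1/GCD(63,81) = 1/9 s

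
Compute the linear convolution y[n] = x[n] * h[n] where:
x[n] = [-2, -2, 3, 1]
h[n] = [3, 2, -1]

y[n] = sum_k x[k]*h[n-k]. Output length = len(x) + len(h) - 1 = 4 + 3 - 1 = 6.
y[0] = -2*3 = -6
y[1] = -2*3 + -2*2 = -10
y[2] = 3*3 + -2*2 + -2*-1 = 7
y[3] = 1*3 + 3*2 + -2*-1 = 11
y[4] = 1*2 + 3*-1 = -1
y[5] = 1*-1 = -1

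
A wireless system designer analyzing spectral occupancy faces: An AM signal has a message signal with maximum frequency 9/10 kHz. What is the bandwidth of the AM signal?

In AM (double-sideband), the bandwidth is twice the message frequency.
BW = 2 * f_m = 2 * 9/10 kHz = 9/5 kHz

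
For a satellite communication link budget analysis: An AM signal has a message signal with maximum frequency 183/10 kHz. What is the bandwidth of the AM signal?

In AM (double-sideband), the bandwidth is twice the message frequency.
BW = 2 * f_m = 2 * 183/10 kHz = 183/5 kHz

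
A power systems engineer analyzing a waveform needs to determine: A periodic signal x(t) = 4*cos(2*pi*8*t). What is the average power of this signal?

Average power of A*cos(wt) is A^2/2.
P = 4^2 / 2 = 16/2 = 8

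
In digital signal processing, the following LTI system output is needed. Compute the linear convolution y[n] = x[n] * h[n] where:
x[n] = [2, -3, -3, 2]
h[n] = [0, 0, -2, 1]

y[n] = sum_k x[k]*h[n-k]. Output length = len(x) + len(h) - 1 = 4 + 4 - 1 = 7.
y[0] = 2*0 = 0
y[1] = -3*0 + 2*0 = 0
y[2] = -3*0 + -3*0 + 2*-2 = -4
y[3] = 2*0 + -3*0 + -3*-2 + 2*1 = 8
y[4] = 2*0 + -3*-2 + -3*1 = 3
y[5] = 2*-2 + -3*1 = -7
y[6] = 2*1 = 2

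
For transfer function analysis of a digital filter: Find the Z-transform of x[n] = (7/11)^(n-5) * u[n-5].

Time-shifting property: if X(z) = Z{x[n]}, then Z{x[n-d]} = z^(-d) * X(z)
X(z) = z/(z - 7/11) for x[n] = (7/11)^n * u[n]
Z{x[n-5]} = z^(-5) * z/(z - 7/11) = z^(-4)/(z - 7/11)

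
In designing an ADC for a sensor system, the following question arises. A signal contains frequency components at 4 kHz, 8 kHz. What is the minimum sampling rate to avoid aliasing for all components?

The highest frequency component is f_max = 8 kHz.
Nyquist rate = 2 * f_max = 2 * 8 kHz = 16 kHz.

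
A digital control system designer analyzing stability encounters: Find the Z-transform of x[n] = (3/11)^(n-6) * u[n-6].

Time-shifting property: if X(z) = Z{x[n]}, then Z{x[n-d]} = z^(-d) * X(z)
X(z) = z/(z - 3/11) for x[n] = (3/11)^n * u[n]
Z{x[n-6]} = z^(-6) * z/(z - 3/11) = z^(-5)/(z - 3/11)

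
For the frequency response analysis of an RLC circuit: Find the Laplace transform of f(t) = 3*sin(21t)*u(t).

Standard pair: sin(wt)*u(t) <-> w/(s^2+w^2)
With w = 21: L{3*sin(21t)*u(t)} = 63/(s^2+441)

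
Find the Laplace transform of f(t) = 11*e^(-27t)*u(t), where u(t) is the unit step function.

Standard Laplace transform pair:
e^(-at)*u(t) <-> 1/(s+a)
With a = 27: L{11*e^(-27t)*u(t)} = 11/(s+27), ROC: Re(s) > -27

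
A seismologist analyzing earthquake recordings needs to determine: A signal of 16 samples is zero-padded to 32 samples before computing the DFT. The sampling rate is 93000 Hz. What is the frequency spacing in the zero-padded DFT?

Original DFT: N = 16, resolution = f_s/N = 93000/16 = 11625/2 Hz
Zero-padded DFT: N = 32, resolution = f_s/N = 93000/32 = 11625/4 Hz
Zero-padding interpolates the spectrum (finer frequency grid)
but does NOT improve the true spectral resolution (ability to resolve close frequencies).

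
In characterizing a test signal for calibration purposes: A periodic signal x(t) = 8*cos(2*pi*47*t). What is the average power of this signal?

Average power of A*cos(wt) is A^2/2.
P = 8^2 / 2 = 64/2 = 32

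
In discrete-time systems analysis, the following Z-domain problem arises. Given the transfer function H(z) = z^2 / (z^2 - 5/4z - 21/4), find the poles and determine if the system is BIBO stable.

Poles are roots of the denominator: z^2 - 5/4z - 21/4 = 0.
Quadratic formula: z = [-(-5/4) +/- sqrt((-5/4)^2 - 4*(-21/4))] / 2
Discriminant = 25/16 + 21 = 361/16; sqrt = 19/4.
z = (5/4 +/- 19/4) / 2 => z = 3 or z = -7/4.
|p1| = 3, |p2| = 7/4.
For BIBO stability, all poles must lie inside the unit circle (|p| < 1).
System is UNSTABLE since at least one |p| >= 1.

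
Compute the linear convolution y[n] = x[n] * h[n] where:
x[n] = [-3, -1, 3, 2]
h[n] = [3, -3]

y[n] = sum_k x[k]*h[n-k]. Output length = len(x) + len(h) - 1 = 4 + 2 - 1 = 5.
y[0] = -3*3 = -9
y[1] = -1*3 + -3*-3 = 6
y[2] = 3*3 + -1*-3 = 12
y[3] = 2*3 + 3*-3 = -3
y[4] = 2*-3 = -6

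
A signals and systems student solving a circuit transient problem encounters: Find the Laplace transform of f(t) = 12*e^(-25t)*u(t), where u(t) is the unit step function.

Standard Laplace transform pair:
e^(-at)*u(t) <-> 1/(s+a)
With a = 25: L{12*e^(-25t)*u(t)} = 12/(s+25), ROC: Re(s) > -25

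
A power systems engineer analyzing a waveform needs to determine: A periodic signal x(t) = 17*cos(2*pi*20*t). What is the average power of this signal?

Average power of A*cos(wt) is A^2/2.
P = 17^2 / 2 = 289/2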